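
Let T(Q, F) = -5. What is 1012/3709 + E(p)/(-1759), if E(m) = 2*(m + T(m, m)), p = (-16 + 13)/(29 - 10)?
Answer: 34549016/123958489 ≈ 0.27871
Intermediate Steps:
p = -3/19 ≈ -0.15789
E(m) = -10 + 2*m (E(m) = 2*(m - 5) = 2*(-5 + m) = -10 + 2*m)
1012/3709 + E(p)/(-1759) = 1012/3709 + (-10 + 2*(-3/19))/(-1759) = 1012*(1/3709) + (-10 - 6/19)*(-1/1759) = 1012/3709 - 196/19*(-1/1759) = 1012/3709 + 196/33421 = 34549016/123958489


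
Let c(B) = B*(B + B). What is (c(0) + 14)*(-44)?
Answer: -616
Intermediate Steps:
c(B) = 2*B² (c(B) = B*(2*B) = 2*B²)
(c(0) + 14)*(-44) = (2*0² + 14)*(-44) = (2*0 + 14)*(-44) = (0 + 14)*(-44) = 14*(-44) = -616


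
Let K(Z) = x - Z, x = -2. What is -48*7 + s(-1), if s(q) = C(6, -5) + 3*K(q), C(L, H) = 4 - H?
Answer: -330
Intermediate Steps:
K(Z) = -2 - Z
s(q) = 3 - 3*q (s(q) = (4 - 1*(-5)) + 3*(-2 - q) = (4 + 5) + (-6 - 3*q) = 9 + (-6 - 3*q) = 3 - 3*q)
-48*7 + s(-1) = -48*7 + (3 - 3*(-1)) = -336 + (3 + 3) = -336 + 6 = -330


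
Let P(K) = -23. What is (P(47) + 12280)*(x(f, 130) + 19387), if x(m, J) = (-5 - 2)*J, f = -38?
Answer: 226472589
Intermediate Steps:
x(m, J) = -7*J
(P(47) + 12280)*(x(f, 130) + 19387) = (-23 + 12280)*(-7*130 + 19387) = 12257*(-910 + 19387) = 12257*18477 = 226472589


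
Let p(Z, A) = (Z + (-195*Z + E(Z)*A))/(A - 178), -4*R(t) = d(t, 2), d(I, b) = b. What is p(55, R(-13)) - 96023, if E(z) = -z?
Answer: -11419642/119 ≈ -95963.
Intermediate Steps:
R(t) = -½ (R(t) = -¼*2 = -½)
p(Z, A) = (-194*Z - A*Z)/(-178 + A) (p(Z, A) = (Z + (-195*Z + (-Z)*A))/(A - 178) = (Z + (-195*Z - A*Z))/(-178 + A) = (-194*Z - A*Z)/(-178 + A))
p(55, R(-13)) - 96023 = 55*(-194 - 1*(-½))/(-178 - ½) - 96023 = 55*(-194 + ½)/(-357/2) - 96023 = 55*(-2/357)*(-387/2) - 96023 = 7095/119 - 96023 = -11419642/119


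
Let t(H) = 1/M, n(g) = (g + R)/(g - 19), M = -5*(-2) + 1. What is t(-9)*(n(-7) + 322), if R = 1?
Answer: 4189/143 ≈ 29.294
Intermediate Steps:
M = 11 (M = 10 + 1 = 11)
n(g) = (1 + g)/(-19 + g) (n(g) = (g + 1)/(g - 19) = (1 + g)/(-19 + g))
t(H) = 1/11
t(-9)*(n(-7) + 322) = ((1 - 7)/(-19 - 7) + 322)/11 = (-6/(-26) + 322)/11 = (-1/26*(-6) + 322)/11 = (3/13 + 322)/11 = (1/11)*(4189/13) = 4189/143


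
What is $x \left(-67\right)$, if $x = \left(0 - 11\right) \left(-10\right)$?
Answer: $-7370$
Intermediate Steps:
$x = 110$ ($x = \left(-11\right) \left(-10\right) = 110$)
$x \left(-67\right) = 110 \left(-67\right) = -7370$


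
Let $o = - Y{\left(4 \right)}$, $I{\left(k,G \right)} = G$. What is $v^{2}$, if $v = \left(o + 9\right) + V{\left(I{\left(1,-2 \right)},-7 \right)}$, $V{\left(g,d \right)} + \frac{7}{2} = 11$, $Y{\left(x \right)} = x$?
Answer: $\frac{625}{4} \approx 156.25$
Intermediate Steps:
$V{\left(g,d \right)} = \frac{15}{2}$ ($V{\left(g,d \right)} = - \frac{7}{2} + 11 = \frac{15}{2}$)
$o = -4$ ($o = \left(-1\right) 4 = -4$)
$v = \frac{25}{2}$ ($v = \left(-4 + 9\right) + \frac{15}{2} = 5 + \frac{15}{2} = \frac{25}{2} \approx 12.5$)
$v^{2} = \left(\frac{25}{2}\right)^{2} = \frac{625}{4}$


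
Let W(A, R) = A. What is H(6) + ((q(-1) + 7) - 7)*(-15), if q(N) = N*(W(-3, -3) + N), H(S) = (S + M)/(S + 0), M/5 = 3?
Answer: -113/2 ≈ -56.500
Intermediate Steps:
M = 15 (M = 5*3 = 15)
H(S) = (15 + S)/S (H(S) = (S + 15)/(S + 0) = (15 + S)/S)
q(N) = N*(-3 + N)
H(6) + ((q(-1) + 7) - 7)*(-15) = (15 + 6)/6 + ((-(-3 - 1) + 7) - 7)*(-15) = (⅙)*21 + ((-1*(-4) + 7) - 7)*(-15) = 7/2 + ((4 + 7) - 7)*(-15) = 7/2 + (11 - 7)*(-15) = 7/2 + 4*(-15) = 7/2 - 60 = -113/2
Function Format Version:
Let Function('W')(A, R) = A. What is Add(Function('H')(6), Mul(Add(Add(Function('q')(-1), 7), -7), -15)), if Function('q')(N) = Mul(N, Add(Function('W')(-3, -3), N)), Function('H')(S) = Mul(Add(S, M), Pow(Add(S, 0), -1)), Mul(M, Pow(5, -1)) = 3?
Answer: Rational(-113, 2) ≈ -56.500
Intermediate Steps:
M = 15 (M = Mul(5, 3) = 15)
Function('H')(S) = Mul(Pow(S, -1), Add(15, S)) (Function('H')(S) = Mul(Add(S, 15), Pow(Add(S, 0), -1)) = Mul(Add(15, S), Pow(S, -1)) = Mul(Pow(S, -1), Add(15, S)))
Function('q')(N) = Mul(N, Add(-3, N))
Add(Function('H')(6), Mul(Add(Add(Function('q')(-1), 7), -7), -15)) = Add(Mul(Pow(6, -1), Add(15, 6)), Mul(Add(Add(Mul(-1, Add(-3, -1)), 7), -7), -15)) = Add(Mul(Rational(1, 6), 21), Mul(Add(Add(Mul(-1, -4), 7), -7), -15)) = Add(Rational(7, 2), Mul(Add(Add(4, 7), -7), -15)) = Add(Rational(7, 2), Mul(Add(11, -7), -15)) = Add(Rational(7, 2), Mul(4, -15)) = Add(Rational(7, 2), -60) = Rational(-113, 2)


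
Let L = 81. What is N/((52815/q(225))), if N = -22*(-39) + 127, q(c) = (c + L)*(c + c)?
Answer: 9042300/3521 ≈ 2568.1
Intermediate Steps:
q(c) = 2*c*(81 + c) (q(c) = (c + 81)*(c + c) = (81 + c)*(2*c) = 2*c*(81 + c))
N = 985 (N = 858 + 127 = 985)
N/((52815/q(225))) = 985/((52815/((2*225*(81 + 225))))) = 985/((52815/((2*225*306)))) = 985/((52815/137700)) = 985/((52815*(1/137700))) = 985/(3521/9180) = 985*(9180/3521) = 9042300/3521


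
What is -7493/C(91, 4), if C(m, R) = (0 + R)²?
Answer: -7493/16 ≈ -468.31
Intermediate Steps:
C(m, R) = R²
-7493/C(91, 4) = -7493/(4²) = -7493/16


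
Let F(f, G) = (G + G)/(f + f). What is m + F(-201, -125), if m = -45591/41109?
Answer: -1341722/2754303 ≈ -0.48714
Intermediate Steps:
m = -15197/13703 (m = -45591*1/41109 = -15197/13703 ≈ -1.1090)
F(f, G) = G/f (F(f, G) = (2*G)/((2*f)) = (2*G)*(1/(2*f)) = G/f)
m + F(-201, -125) = -15197/13703 - 125/(-201) = -15197/13703 - 125*(-1/201) = -15197/13703 + 125/201 = -1341722/2754303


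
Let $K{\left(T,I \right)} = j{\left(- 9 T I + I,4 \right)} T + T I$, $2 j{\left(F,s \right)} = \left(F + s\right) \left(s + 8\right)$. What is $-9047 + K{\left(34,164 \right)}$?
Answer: $-10206735$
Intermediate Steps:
$j{\left(F,s \right)} = \frac{\left(8 + s\right) \left(F + s\right)}{2}$ ($j{\left(F,s \right)} = \frac{\left(F + s\right) \left(s + 8\right)}{2} = \frac{\left(F + s\right) \left(8 + s\right)}{2} = \frac{\left(8 + s\right) \left(F + s\right)}{2}$)
$K{\left(T,I \right)} = I T + T \left(24 + 6 I - 54 I T\right)$ ($K{\left(T,I \right)} = \left(\frac{4^{2}}{2} + 4 \left(- 9 T I + I\right) + 4 \cdot 4 + \frac{1}{2} \left(- 9 T I + I\right) 4\right) T + T I = \left(\frac{1}{2} \cdot 16 + 4 \left(- 9 I T + I\right) + 16 + \frac{1}{2} \left(- 9 I T + I\right) 4\right) T + I T = \left(8 + 4 \left(I - 9 I T\right) + 16 + \frac{1}{2} \left(I - 9 I T\right) 4\right) T + I T = \left(8 - \left(- 4 I + 36 I T\right) + 16 - \left(- 2 I + 18 I T\right)\right) T + I T = \left(24 + 6 I - 54 I T\right) T + I T = T \left(24 + 6 I - 54 I T\right) + I T = I T + T \left(24 + 6 I - 54 I T\right)$)
$-9047 + K{\left(34,164 \right)} = -9047 + 34 \left(24 + 7 \cdot 164 - 8856 \cdot 34\right) = -9047 + 34 \left(24 + 1148 - 301104\right) = -9047 + 34 \left(-299932\right) = -9047 - 10197688 = -10206735$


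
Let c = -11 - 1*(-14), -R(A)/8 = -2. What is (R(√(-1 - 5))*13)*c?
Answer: 624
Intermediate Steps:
R(A) = 16 (R(A) = -8*(-2) = 16)
c = 3 (c = -11 + 14 = 3)
(R(√(-1 - 5))*13)*c = (16*13)*3 = 208*3 = 624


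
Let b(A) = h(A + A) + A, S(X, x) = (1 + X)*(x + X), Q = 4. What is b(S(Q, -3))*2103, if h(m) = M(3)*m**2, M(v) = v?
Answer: 641415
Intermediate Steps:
h(m) = 3*m**2
S(X, x) = (1 + X)*(X + x)
b(A) = A + 12*A**2 (b(A) = 3*(A + A)**2 + A = 3*(2*A)**2 + A = 3*(4*A**2) + A = 12*A**2 + A = A + 12*A**2)
b(S(Q, -3))*2103 = ((4 - 3 + 4**2 + 4*(-3))*(1 + 12*(4 - 3 + 4**2 + 4*(-3))))*2103 = ((4 - 3 + 16 - 12)*(1 + 12*(4 - 3 + 16 - 12)))*2103 = (5*(1 + 12*5))*2103 = (5*(1 + 60))*2103 = (5*61)*2103 = 305*2103 = 641415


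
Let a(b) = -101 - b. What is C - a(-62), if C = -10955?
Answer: -10916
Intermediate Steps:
C - a(-62) = -10955 - (-101 - 1*(-62)) = -10955 - (-101 + 62) = -10955 - 1*(-39) = -10955 + 39 = -10916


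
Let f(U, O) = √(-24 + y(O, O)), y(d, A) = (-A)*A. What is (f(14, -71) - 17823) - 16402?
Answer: -34225 + I*√5065 ≈ -34225.0 + 71.169*I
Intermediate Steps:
y(d, A) = -A²
f(U, O) = √(-24 - O²)
(f(14, -71) - 17823) - 16402 = (√(-24 - 1*(-71)²) - 17823) - 16402 = (√(-24 - 1*5041) - 17823) - 16402 = (√(-24 - 5041) - 17823) - 16402 = (√(-5065) - 17823) - 16402 = (I*√5065 - 17823) - 16402 = (-17823 + I*√5065) - 16402 = -34225 + I*√5065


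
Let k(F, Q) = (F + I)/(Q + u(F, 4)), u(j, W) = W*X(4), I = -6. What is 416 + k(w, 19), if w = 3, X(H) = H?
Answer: 14557/35 ≈ 415.91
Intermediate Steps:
u(j, W) = 4*W (u(j, W) = W*4 = 4*W)
k(F, Q) = (-6 + F)/(16 + Q) (k(F, Q) = (F - 6)/(Q + 4*4) = (-6 + F)/(Q + 16) = (-6 + F)/(16 + Q))
416 + k(w, 19) = 416 + (-6 + 3)/(16 + 19) = 416 - 3/35 = 14557/35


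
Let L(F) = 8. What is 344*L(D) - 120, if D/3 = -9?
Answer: 2632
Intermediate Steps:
D = -27 (D = 3*(-9) = -27)
344*L(D) - 120 = 344*8 - 120 = 2752 - 120 = 2632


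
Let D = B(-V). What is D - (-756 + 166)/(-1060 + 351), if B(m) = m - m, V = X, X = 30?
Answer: -590/709 ≈ -0.83216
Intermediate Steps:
V = 30
B(m) = 0
D = 0
D - (-756 + 166)/(-1060 + 351) = 0 - (-756 + 166)/(-1060 + 351) = 0 - (-590)/(-709) = 0 - (-590)*(-1)/709 = 0 - 1*590/709 = 0 - 590/709 = -590/709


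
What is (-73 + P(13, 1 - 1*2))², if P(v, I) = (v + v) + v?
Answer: 1156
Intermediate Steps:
P(v, I) = 3*v (P(v, I) = 2*v + v = 3*v)
(-73 + P(13, 1 - 1*2))² = (-73 + 3*13)² = (-73 + 39)² = (-34)² = 1156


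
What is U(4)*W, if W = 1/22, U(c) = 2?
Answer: 1/11 ≈ 0.090909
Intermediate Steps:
W = 1/22 ≈ 0.045455
U(4)*W = 2*(1/22) = 1/11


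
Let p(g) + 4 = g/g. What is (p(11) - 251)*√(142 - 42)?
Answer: -2540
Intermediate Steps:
p(g) = -3 (p(g) = -4 + g/g = -4 + 1 = -3)
(p(11) - 251)*√(142 - 42) = (-3 - 251)*√(142 - 42) = -254*√100 = -254*10 = -2540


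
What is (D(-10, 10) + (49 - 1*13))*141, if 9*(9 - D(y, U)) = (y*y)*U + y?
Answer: -9165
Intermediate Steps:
D(y, U) = 9 - y/9 - U*y²/9 (D(y, U) = 9 - ((y*y)*U + y)/9 = 9 - (y²*U + y)/9 = 9 - (U*y² + y)/9 = 9 - (y + U*y²)/9 = 9 + (-y/9 - U*y²/9) = 9 - y/9 - U*y²/9)
(D(-10, 10) + (49 - 1*13))*141 = ((9 - ⅑*(-10) - ⅑*10*(-10)²) + (49 - 1*13))*141 = ((9 + 10/9 - ⅑*10*100) + (49 - 13))*141 = ((9 + 10/9 - 1000/9) + 36)*141 = (-101 + 36)*141 = -65*141 = -9165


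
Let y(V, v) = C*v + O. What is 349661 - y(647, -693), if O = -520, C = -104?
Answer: 278109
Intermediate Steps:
y(V, v) = -520 - 104*v (y(V, v) = -104*v - 520 = -520 - 104*v)
349661 - y(647, -693) = 349661 - (-520 - 104*(-693)) = 349661 - (-520 + 72072) = 349661 - 1*71552 = 349661 - 71552 = 278109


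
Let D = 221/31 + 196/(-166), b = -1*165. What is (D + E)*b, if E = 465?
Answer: -199938750/2573 ≈ -77707.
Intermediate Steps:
b = -165
D = 15305/2573 (D = 221*(1/31) + 196*(-1/166) = 221/31 - 98/83 = 15305/2573 ≈ 5.9483)
(D + E)*b = (15305/2573 + 465)*(-165) = (1211750/2573)*(-165) = -199938750/2573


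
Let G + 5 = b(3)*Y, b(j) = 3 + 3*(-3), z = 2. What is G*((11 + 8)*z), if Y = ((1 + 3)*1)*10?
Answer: -9310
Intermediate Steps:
Y = 40 (Y = (4*1)*10 = 4*10 = 40)
b(j) = -6 (b(j) = 3 - 9 = -6)
G = -245 (G = -5 - 6*40 = -5 - 240 = -245)
G*((11 + 8)*z) = -245*(11 + 8)*2 = -4655*2 = -245*38 = -9310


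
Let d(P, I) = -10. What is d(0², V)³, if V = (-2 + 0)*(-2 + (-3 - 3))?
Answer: -1000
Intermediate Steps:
V = 16 (V = -2*(-2 - 6) = -2*(-8) = 16)
d(0², V)³ = (-10)³ = -1000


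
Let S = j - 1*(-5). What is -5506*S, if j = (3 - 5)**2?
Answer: -49554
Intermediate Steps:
j = 4 (j = (-2)**2 = 4)
S = 9 (S = 4 - 1*(-5) = 4 + 5 = 9)
-5506*S = -5506*9 = -49554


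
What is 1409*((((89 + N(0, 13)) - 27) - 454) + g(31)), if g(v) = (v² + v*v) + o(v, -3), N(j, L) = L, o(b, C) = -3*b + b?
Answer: 2086729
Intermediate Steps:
o(b, C) = -2*b
g(v) = -2*v + 2*v² (g(v) = (v² + v*v) - 2*v = (v² + v²) - 2*v = 2*v² - 2*v = -2*v + 2*v²)
1409*((((89 + N(0, 13)) - 27) - 454) + g(31)) = 1409*((((89 + 13) - 27) - 454) + 2*31*(-1 + 31)) = 1409*(((102 - 27) - 454) + 2*31*30) = 1409*((75 - 454) + 1860) = 1409*(-379 + 1860) = 1409*1481 = 2086729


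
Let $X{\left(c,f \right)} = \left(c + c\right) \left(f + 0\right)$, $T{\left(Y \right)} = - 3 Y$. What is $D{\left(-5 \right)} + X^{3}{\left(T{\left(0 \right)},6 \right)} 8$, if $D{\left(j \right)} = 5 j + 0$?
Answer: $-25$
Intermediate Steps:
$X{\left(c,f \right)} = 2 c f$
$D{\left(j \right)} = 5 j$
$D{\left(-5 \right)} + X^{3}{\left(T{\left(0 \right)},6 \right)} 8 = 5 \left(-5\right) + \left(2 \left(\left(-3\right) 0\right) 6\right)^{3} \cdot 8 = -25 + \left(2 \cdot 0 \cdot 6\right)^{3} \cdot 8 = -25 + 0^{3} \cdot 8 = -25 + 0 \cdot 8 = -25 + 0 = -25$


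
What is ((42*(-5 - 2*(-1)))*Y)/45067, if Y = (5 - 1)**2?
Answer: -2016/45067 ≈ -0.044733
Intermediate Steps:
Y = 16 (Y = 4**2 = 16)
((42*(-5 - 2*(-1)))*Y)/45067 = ((42*(-5 - 2*(-1)))*16)/45067 = ((42*(-5 + 2))*16)*(1/45067) = ((42*(-3))*16)*(1/45067) = -126*16*(1/45067) = -2016*1/45067 = -2016/45067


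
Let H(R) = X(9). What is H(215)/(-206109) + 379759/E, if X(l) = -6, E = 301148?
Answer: 26091184873/20689771044 ≈ 1.2611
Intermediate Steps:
H(R) = -6
H(215)/(-206109) + 379759/E = -6/(-206109) + 379759/301148 = -6*(-1/206109) + 379759*(1/301148) = 2/68703 + 379759/301148 = 26091184873/20689771044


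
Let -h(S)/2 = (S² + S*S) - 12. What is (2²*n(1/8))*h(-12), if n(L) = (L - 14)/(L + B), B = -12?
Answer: -245088/95 ≈ -2579.9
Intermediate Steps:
n(L) = (-14 + L)/(-12 + L) (n(L) = (L - 14)/(L - 12) = (-14 + L)/(-12 + L))
h(S) = 24 - 4*S² (h(S) = -2*((S² + S*S) - 12) = -2*((S² + S²) - 12) = -2*(2*S² - 12) = -2*(-12 + 2*S²) = 24 - 4*S²)
(2²*n(1/8))*h(-12) = (2²*((-14 + 1/8)/(-12 + 1/8)))*(24 - 4*(-12)²) = (4*((-14 + ⅛)/(-12 + ⅛)))*(24 - 4*144) = (4*(-111/8/(-95/8)))*(24 - 576) = (4*(-8/95*(-111/8)))*(-552) = (4*(111/95))*(-552) = (444/95)*(-552) = -245088/95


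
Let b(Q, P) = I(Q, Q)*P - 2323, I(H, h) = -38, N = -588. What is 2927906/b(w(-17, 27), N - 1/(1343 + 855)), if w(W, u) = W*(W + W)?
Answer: 1608884347/11001549 ≈ 146.24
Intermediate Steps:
w(W, u) = 2*W² (w(W, u) = W*(2*W) = 2*W²)
b(Q, P) = -2323 - 38*P (b(Q, P) = -38*P - 2323 = -2323 - 38*P)
2927906/b(w(-17, 27), N - 1/(1343 + 855)) = 2927906/(-2323 - 38*(-588 - 1/(1343 + 855))) = 2927906/(-2323 - 38*(-588 - 1/2198)) = 2927906/(-2323 - 38*(-1292425/2198)) = 2927906/(-2323 + 24556075/1099) = 2927906/(22003098/1099) = 2927906*(1099/22003098) = 1608884347/11001549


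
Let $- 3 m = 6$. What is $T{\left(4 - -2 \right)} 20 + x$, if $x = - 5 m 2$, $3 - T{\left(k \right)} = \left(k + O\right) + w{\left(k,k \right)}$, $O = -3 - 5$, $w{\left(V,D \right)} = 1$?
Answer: $100$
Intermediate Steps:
$O = -8$ ($O = -3 - 5 = -8$)
$m = -2$ ($m = \left(- \frac{1}{3}\right) 6 = -2$)
$T{\left(k \right)} = 10 - k$ ($T{\left(k \right)} = 3 - \left(\left(k - 8\right) + 1\right) = 3 - \left(\left(-8 + k\right) + 1\right) = 3 - \left(-7 + k\right) = 10 - k$)
$x = 20$ ($x = \left(-5\right) \left(-2\right) 2 = 10 \cdot 2 = 20$)
$T{\left(4 - -2 \right)} 20 + x = \left(10 - \left(4 - -2\right)\right) 20 + 20 = \left(10 - \left(4 + 2\right)\right) 20 + 20 = \left(10 - 6\right) 20 + 20 = 4 \cdot 20 + 20 = 80 + 20 = 100$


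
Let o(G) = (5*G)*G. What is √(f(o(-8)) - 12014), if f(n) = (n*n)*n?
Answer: 3*√3639554 ≈ 5723.3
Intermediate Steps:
o(G) = 5*G²
f(n) = n³ (f(n) = n²*n = n³)
√(f(o(-8)) - 12014) = √((5*(-8)²)³ - 12014) = √((5*64)³ - 12014) = √(320³ - 12014) = √(32768000 - 12014) = √32755986 = 3*√3639554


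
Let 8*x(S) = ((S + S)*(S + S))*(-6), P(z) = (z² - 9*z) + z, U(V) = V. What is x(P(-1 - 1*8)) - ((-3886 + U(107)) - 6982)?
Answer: -59466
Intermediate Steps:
P(z) = z² - 8*z
x(S) = -3*S² (x(S) = (((S + S)*(S + S))*(-6))/8 = (((2*S)*(2*S))*(-6))/8 = ((4*S²)*(-6))/8 = (-24*S²)/8 = -3*S²)
x(P(-1 - 1*8)) - ((-3886 + U(107)) - 6982) = -3*(-1 - 1*8)²*(-8 + (-1 - 1*8))² - ((-3886 + 107) - 6982) = -3*(-1 - 8)²*(-8 + (-1 - 8))² - (-3779 - 6982) = -3*81*(-8 - 9)² - 1*(-10761) = -3*(-9*(-17))² + 10761 = -3*153² + 10761 = -3*23409 + 10761 = -70227 + 10761 = -59466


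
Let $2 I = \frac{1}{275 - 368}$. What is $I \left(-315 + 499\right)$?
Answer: $- \frac{92}{93} \approx -0.98925$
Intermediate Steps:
$I = - \frac{1}{186}$ ($I = \frac{1}{2 \left(275 - 368\right)} = \frac{1}{2 \left(-93\right)} = \frac{1}{2} \left(- \frac{1}{93}\right) = - \frac{1}{186} \approx -0.0053763$)
$I \left(-315 + 499\right) = - \frac{-315 + 499}{186} = \left(- \frac{1}{186}\right) 184 = - \frac{92}{93}$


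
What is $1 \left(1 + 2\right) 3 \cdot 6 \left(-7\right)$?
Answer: $-378$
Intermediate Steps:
$1 \left(1 + 2\right) 3 \cdot 6 \left(-7\right) = 1 \cdot 3 \cdot 18 \left(-7\right) = 3 \cdot 18 \left(-7\right) = 54 \left(-7\right) = -378$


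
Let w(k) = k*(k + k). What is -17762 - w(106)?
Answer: -40234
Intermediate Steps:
w(k) = 2*k² (w(k) = k*(2*k) = 2*k²)
-17762 - w(106) = -17762 - 2*106² = -17762 - 2*11236 = -17762 - 1*22472 = -17762 - 22472 = -40234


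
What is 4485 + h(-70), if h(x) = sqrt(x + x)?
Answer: 4485 + 2*I*sqrt(35) ≈ 4485.0 + 11.832*I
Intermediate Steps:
h(x) = sqrt(2)*sqrt(x) (h(x) = sqrt(2*x) = sqrt(2)*sqrt(x))
4485 + h(-70) = 4485 + sqrt(2)*sqrt(-70) = 4485 + sqrt(2)*(I*sqrt(70)) = 4485 + 2*I*sqrt(35)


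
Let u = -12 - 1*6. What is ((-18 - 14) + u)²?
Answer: 2500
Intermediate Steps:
u = -18 (u = -12 - 6 = -18)
((-18 - 14) + u)² = ((-18 - 14) - 18)² = (-32 - 18)² = (-50)² = 2500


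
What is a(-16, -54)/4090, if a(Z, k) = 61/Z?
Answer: -61/65440 ≈ -0.00093215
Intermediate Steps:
a(-16, -54)/4090 = (61/(-16))/4090 = (61*(-1/16))*(1/4090) = -61/16*1/4090 = -61/65440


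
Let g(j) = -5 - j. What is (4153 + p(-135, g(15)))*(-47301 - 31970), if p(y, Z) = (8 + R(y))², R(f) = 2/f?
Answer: -6092016698939/18225 ≈ -3.3427e+8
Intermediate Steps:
p(y, Z) = (8 + 2/y)²
(4153 + p(-135, g(15)))*(-47301 - 31970) = (4153 + (8 + 2/(-135))²)*(-47301 - 31970) = (4153 + (8 + 2*(-1/135))²)*(-79271) = (4153 + (8 - 2/135)²)*(-79271) = (4153 + (1078/135)²)*(-79271) = (4153 + 1162084/18225)*(-79271) = (76850509/18225)*(-79271) = -6092016698939/18225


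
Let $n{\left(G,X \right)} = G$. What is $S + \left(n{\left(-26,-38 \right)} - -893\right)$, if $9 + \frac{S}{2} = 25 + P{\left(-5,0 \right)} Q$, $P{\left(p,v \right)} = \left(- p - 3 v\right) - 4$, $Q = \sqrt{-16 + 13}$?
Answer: $899 + 2 i \sqrt{3} \approx 899.0 + 3.4641 i$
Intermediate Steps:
$Q = i \sqrt{3}$ ($Q = \sqrt{-3} = i \sqrt{3} \approx 1.732 i$)
$P{\left(p,v \right)} = -4 - p - 3 v$
$S = 32 + 2 i \sqrt{3}$ ($S = -18 + 2 \left(25 + \left(-4 - -5 - 0\right) i \sqrt{3}\right) = -18 + 2 \left(25 + \left(-4 + 5 + 0\right) i \sqrt{3}\right) = -18 + 2 \left(25 + 1 i \sqrt{3}\right) = -18 + 2 \left(25 + i \sqrt{3}\right) = -18 + \left(50 + 2 i \sqrt{3}\right) = 32 + 2 i \sqrt{3} \approx 32.0 + 3.4641 i$)
$S + \left(n{\left(-26,-38 \right)} - -893\right) = \left(32 + 2 i \sqrt{3}\right) - -867 = \left(32 + 2 i \sqrt{3}\right) + \left(-26 + 893\right) = \left(32 + 2 i \sqrt{3}\right) + 867 = 899 + 2 i \sqrt{3}$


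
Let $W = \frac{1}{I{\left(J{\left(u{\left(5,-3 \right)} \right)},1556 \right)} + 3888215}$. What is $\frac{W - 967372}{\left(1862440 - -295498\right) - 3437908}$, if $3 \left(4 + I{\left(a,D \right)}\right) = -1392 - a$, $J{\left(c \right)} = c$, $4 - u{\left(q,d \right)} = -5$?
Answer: $\frac{3760894688767}{4976195687680} \approx 0.75578$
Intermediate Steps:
$u{\left(q,d \right)} = 9$ ($u{\left(q,d \right)} = 4 - -5 = 4 + 5 = 9$)
$I{\left(a,D \right)} = -468 - \frac{a}{3}$ ($I{\left(a,D \right)} = -4 + \frac{-1392 - a}{3} = -4 - \left(464 + \frac{a}{3}\right) = -468 - \frac{a}{3}$)
$W = \frac{1}{3887744}$ ($W = \frac{1}{\left(-468 - 3\right) + 3888215} = \frac{1}{-471 + 3888215} = \frac{1}{3887744} \approx 2.5722 \cdot 10^{-7}$)
$\frac{W - 967372}{\left(1862440 - -295498\right) - 3437908} = \frac{\frac{1}{3887744} - 967372}{\left(1862440 - -295498\right) - 3437908} = - \frac{3760894688767}{3887744 \left(\left(1862440 + 295498\right) - 3437908\right)} = - \frac{3760894688767}{3887744 \left(2157938 - 3437908\right)} = - \frac{3760894688767}{3887744 \left(-1279970\right)} = \left(- \frac{3760894688767}{3887744}\right) \left(- \frac{1}{1279970}\right) = \frac{3760894688767}{4976195687680}$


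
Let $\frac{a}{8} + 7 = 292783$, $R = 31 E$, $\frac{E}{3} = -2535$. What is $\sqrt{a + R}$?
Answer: $\sqrt{2106453} \approx 1451.4$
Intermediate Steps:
$E = -7605$ ($E = 3 \left(-2535\right) = -7605$)
$R = -235755$ ($R = 31 \left(-7605\right) = -235755$)
$a = 2342208$ ($a = -56 + 8 \cdot 292783 = -56 + 2342264 = 2342208$)
$\sqrt{a + R} = \sqrt{2342208 - 235755} = \sqrt{2106453}$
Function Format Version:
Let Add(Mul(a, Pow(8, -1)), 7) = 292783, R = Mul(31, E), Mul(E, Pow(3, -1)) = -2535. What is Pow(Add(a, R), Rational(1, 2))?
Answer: Pow(2106453, Rational(1, 2)) ≈ 1451.4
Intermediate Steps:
E = -7605 (E = Mul(3, -2535) = -7605)
R = -235755 (R = Mul(31, -7605) = -235755)
a = 2342208 (a = Add(-56, Mul(8, 292783)) = Add(-56, 2342264) = 2342208)
Pow(Add(a, R), Rational(1, 2)) = Pow(Add(2342208, -235755), Rational(1, 2)) = Pow(2106453, Rational(1, 2))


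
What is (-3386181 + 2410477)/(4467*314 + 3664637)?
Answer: -975704/5067275 ≈ -0.19255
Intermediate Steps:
(-3386181 + 2410477)/(4467*314 + 3664637) = -975704/(1402638 + 3664637) = -975704/5067275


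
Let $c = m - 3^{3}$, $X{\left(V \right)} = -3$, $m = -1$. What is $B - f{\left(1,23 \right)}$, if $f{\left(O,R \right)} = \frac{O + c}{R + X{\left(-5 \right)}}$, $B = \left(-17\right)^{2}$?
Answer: $\frac{5807}{20} \approx 290.35$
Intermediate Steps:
$c = -28$ ($c = -1 - 3^{3} = -1 - 27 = -28$)
$B = 289$
$f{\left(O,R \right)} = \frac{-28 + O}{-3 + R}$ ($f{\left(O,R \right)} = \frac{O - 28}{R - 3} = \frac{-28 + O}{-3 + R}$)
$B - f{\left(1,23 \right)} = 289 - \frac{-28 + 1}{-3 + 23} = 289 - \frac{1}{20} \left(-27\right) = 289 - - \frac{27}{20} = 289 + \frac{27}{20} = \frac{5807}{20}$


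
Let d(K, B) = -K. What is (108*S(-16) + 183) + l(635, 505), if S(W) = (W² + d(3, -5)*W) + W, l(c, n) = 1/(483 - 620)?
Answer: 4286318/137 ≈ 31287.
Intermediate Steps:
l(c, n) = -1/137 (l(c, n) = 1/(-137) = -1/137)
S(W) = W² - 2*W (S(W) = (W² + (-1*3)*W) + W = (W² - 3*W) + W = W² - 2*W)
(108*S(-16) + 183) + l(635, 505) = (108*(-16*(-2 - 16)) + 183) - 1/137 = (108*(-16*(-18)) + 183) - 1/137 = (108*288 + 183) - 1/137 = (31104 + 183) - 1/137 = 31287 - 1/137 = 4286318/137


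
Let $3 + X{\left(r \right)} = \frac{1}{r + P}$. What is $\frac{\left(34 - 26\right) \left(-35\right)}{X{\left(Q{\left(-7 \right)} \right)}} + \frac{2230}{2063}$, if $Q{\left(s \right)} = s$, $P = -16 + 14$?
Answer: $\frac{187900}{2063} \approx 91.081$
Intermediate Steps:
$P = -2$
$X{\left(r \right)} = -3 + \frac{1}{-2 + r}$ ($X{\left(r \right)} = -3 + \frac{1}{r - 2} = -3 + \frac{1}{-2 + r}$)
$\frac{\left(34 - 26\right) \left(-35\right)}{X{\left(Q{\left(-7 \right)} \right)}} + \frac{2230}{2063} = \frac{\left(34 - 26\right) \left(-35\right)}{\frac{1}{-2 - 7} \left(7 - -21\right)} + \frac{2230}{2063} = \frac{8 \left(-35\right)}{\frac{1}{-9} \left(7 + 21\right)} + 2230 \cdot \frac{1}{2063} = - \frac{280}{\left(- \frac{1}{9}\right) 28} + \frac{2230}{2063} = - \frac{280}{- \frac{28}{9}} + \frac{2230}{2063} = \left(-280\right) \left(- \frac{9}{28}\right) + \frac{2230}{2063} = 90 + \frac{2230}{2063} = \frac{187900}{2063}$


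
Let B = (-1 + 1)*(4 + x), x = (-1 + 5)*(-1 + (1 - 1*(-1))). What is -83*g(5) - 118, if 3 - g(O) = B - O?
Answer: -782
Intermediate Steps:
x = 4 (x = 4*(-1 + (1 + 1)) = 4*(-1 + 2) = 4*1 = 4)
B = 0 (B = (-1 + 1)*(4 + 4) = 0*8 = 0)
g(O) = 3 + O (g(O) = 3 - (0 - O) = 3 - (-1)*O = 3 + O)
-83*g(5) - 118 = -83*(3 + 5) - 118 = -83*8 - 118 = -664 - 118 = -782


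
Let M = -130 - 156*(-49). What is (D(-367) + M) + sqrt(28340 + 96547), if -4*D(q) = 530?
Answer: 14763/2 + sqrt(124887) ≈ 7734.9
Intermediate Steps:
D(q) = -265/2 (D(q) = -1/4*530 = -265/2)
M = 7514 (M = -130 + 7644 = 7514)
(D(-367) + M) + sqrt(28340 + 96547) = (-265/2 + 7514) + sqrt(28340 + 96547) = 14763/2 + sqrt(124887)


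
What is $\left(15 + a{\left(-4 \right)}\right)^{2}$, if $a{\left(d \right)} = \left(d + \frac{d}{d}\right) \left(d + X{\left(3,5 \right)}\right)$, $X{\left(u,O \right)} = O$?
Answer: $144$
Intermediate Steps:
$a{\left(d \right)} = \left(1 + d\right) \left(5 + d\right)$ ($a{\left(d \right)} = \left(d + \frac{d}{d}\right) \left(d + 5\right) = \left(d + 1\right) \left(5 + d\right) = \left(1 + d\right) \left(5 + d\right)$)
$\left(15 + a{\left(-4 \right)}\right)^{2} = \left(15 + \left(5 + \left(-4\right)^{2} + 6 \left(-4\right)\right)\right)^{2} = \left(15 + \left(5 + 16 - 24\right)\right)^{2} = \left(15 - 3\right)^{2} = 12^{2} = 144$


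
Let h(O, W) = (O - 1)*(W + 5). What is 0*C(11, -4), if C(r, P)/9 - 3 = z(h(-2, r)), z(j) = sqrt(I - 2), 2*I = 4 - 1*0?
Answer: 0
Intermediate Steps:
I = 2 (I = (4 - 1*0)/2 = (4 + 0)/2 = (1/2)*4 = 2)
h(O, W) = (-1 + O)*(5 + W)
z(j) = 0 (z(j) = sqrt(2 - 2) = sqrt(0) = 0)
C(r, P) = 27 (C(r, P) = 27 + 9*0 = 27 + 0 = 27)
0*C(11, -4) = 0*27 = 0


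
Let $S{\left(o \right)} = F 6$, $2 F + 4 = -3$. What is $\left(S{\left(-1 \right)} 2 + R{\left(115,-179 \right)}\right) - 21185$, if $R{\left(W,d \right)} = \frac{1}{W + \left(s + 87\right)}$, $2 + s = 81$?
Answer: $- \frac{5964786}{281} \approx -21227.0$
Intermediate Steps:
$s = 79$ ($s = -2 + 81 = 79$)
$F = - \frac{7}{2}$ ($F = -2 + \frac{1}{2} \left(-3\right) = -2 - \frac{3}{2} = - \frac{7}{2} \approx -3.5$)
$R{\left(W,d \right)} = \frac{1}{166 + W}$ ($R{\left(W,d \right)} = \frac{1}{W + \left(79 + 87\right)} = \frac{1}{W + 166} = \frac{1}{166 + W}$)
$S{\left(o \right)} = -21$ ($S{\left(o \right)} = \left(- \frac{7}{2}\right) 6 = -21$)
$\left(S{\left(-1 \right)} 2 + R{\left(115,-179 \right)}\right) - 21185 = \left(\left(-21\right) 2 + \frac{1}{166 + 115}\right) - 21185 = \left(-42 + \frac{1}{281}\right) - 21185 = - \frac{11801}{281} - 21185 = - \frac{5964786}{281}$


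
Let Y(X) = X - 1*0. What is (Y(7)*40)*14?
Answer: 3920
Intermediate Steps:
Y(X) = X (Y(X) = X + 0 = X)
(Y(7)*40)*14 = (7*40)*14 = 280*14 = 3920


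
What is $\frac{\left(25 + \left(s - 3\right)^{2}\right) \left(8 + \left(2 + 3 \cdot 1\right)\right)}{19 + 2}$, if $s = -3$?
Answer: $\frac{793}{21} \approx 37.762$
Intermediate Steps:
$\frac{\left(25 + \left(s - 3\right)^{2}\right) \left(8 + \left(2 + 3 \cdot 1\right)\right)}{19 + 2} = \frac{\left(25 + \left(-3 - 3\right)^{2}\right) \left(8 + \left(2 + 3 \cdot 1\right)\right)}{19 + 2} = \frac{\left(25 + \left(-6\right)^{2}\right) \left(8 + \left(2 + 3\right)\right)}{21} = \left(25 + 36\right) \left(8 + 5\right) \frac{1}{21} = 61 \cdot 13 \cdot \frac{1}{21} = 793 \cdot \frac{1}{21} = \frac{793}{21}$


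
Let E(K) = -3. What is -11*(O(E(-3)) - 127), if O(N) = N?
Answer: 1430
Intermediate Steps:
-11*(O(E(-3)) - 127) = -11*(-3 - 127) = -11*(-130) = 1430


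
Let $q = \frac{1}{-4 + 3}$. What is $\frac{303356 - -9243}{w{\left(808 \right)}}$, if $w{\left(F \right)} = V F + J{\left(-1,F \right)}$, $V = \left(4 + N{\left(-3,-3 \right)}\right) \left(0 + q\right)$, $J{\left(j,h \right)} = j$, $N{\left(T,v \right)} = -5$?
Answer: $\frac{312599}{807} \approx 387.36$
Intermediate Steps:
$q = -1$ ($q = \frac{1}{-1} = -1$)
$V = 1$ ($V = \left(4 - 5\right) \left(0 - 1\right) = \left(-1\right) \left(-1\right) = 1$)
$w{\left(F \right)} = -1 + F$ ($w{\left(F \right)} = 1 F - 1 = F - 1 = -1 + F$)
$\frac{303356 - -9243}{w{\left(808 \right)}} = \frac{303356 - -9243}{-1 + 808} = \frac{303356 + 9243}{807} = 312599 \cdot \frac{1}{807} = \frac{312599}{807}$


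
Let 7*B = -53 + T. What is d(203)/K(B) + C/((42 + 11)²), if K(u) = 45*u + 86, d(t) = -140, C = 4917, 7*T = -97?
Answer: 51050761/23660207 ≈ 2.1577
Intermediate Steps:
T = -97/7 (T = (⅐)*(-97) = -97/7 ≈ -13.857)
B = -468/49 (B = (-53 - 97/7)/7 = (⅐)*(-468/7) = -468/49 ≈ -9.5510)
K(u) = 86 + 45*u
d(203)/K(B) + C/((42 + 11)²) = -140/(86 + 45*(-468/49)) + 4917/((42 + 11)²) = -140/(86 - 21060/49) + 4917/(53²) = -140/(-16846/49) + 4917/2809 = -140*(-49/16846) + 4917*(1/2809) = 3430/8423 + 4917/2809 = 51050761/23660207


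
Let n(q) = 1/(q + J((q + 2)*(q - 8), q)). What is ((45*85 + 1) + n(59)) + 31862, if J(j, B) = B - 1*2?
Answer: 4139809/116 ≈ 35688.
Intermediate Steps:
J(j, B) = -2 + B (J(j, B) = B - 2 = -2 + B)
n(q) = 1/(-2 + 2*q) (n(q) = 1/(q + (-2 + q)) = 1/(-2 + 2*q))
((45*85 + 1) + n(59)) + 31862 = ((45*85 + 1) + 1/(2*(-1 + 59))) + 31862 = ((3825 + 1) + (½)/58) + 31862 = (3826 + (½)*(1/58)) + 31862 = (3826 + 1/116) + 31862 = 443817/116 + 31862 = 4139809/116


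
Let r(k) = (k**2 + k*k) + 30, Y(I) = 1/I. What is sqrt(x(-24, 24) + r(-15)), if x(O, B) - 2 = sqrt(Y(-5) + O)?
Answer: sqrt(12050 + 55*I*sqrt(5))/5 ≈ 21.955 + 0.11203*I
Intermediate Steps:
r(k) = 30 + 2*k**2 (r(k) = (k**2 + k**2) + 30 = 2*k**2 + 30 = 30 + 2*k**2)
x(O, B) = 2 + sqrt(-1/5 + O) (x(O, B) = 2 + sqrt(1/(-5) + O) = 2 + sqrt(-1/5 + O))
sqrt(x(-24, 24) + r(-15)) = sqrt((2 + sqrt(-5 + 25*(-24))/5) + (30 + 2*(-15)**2)) = sqrt((2 + sqrt(-5 - 600)/5) + (30 + 2*225)) = sqrt((2 + sqrt(-605)/5) + (30 + 450)) = sqrt((2 + (11*I*sqrt(5))/5) + 480) = sqrt((2 + 11*I*sqrt(5)/5) + 480) = sqrt(482 + 11*I*sqrt(5)/5)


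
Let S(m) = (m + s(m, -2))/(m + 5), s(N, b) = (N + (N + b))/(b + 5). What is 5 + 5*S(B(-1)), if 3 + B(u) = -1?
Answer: -95/3 ≈ -31.667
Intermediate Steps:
B(u) = -4 (B(u) = -3 - 1 = -4)
s(N, b) = (b + 2*N)/(5 + b)
S(m) = (-2/3 + 5*m/3)/(5 + m) (S(m) = (m + (-2 + 2*m)/(5 - 2))/(m + 5) = (m + (-2 + 2*m)/3)/(5 + m) = (m + (-2/3 + 2*m/3))/(5 + m) = (-2/3 + 5*m/3)/(5 + m))
5 + 5*S(B(-1)) = 5 + 5*((-2 + 5*(-4))/(3*(5 - 4))) = 5 + 5*((1/3)*(-2 - 20)/1) = 5 + 5*((1/3)*1*(-22)) = 5 + 5*(-22/3) = 5 - 110/3 = -95/3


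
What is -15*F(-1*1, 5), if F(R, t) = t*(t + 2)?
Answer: -525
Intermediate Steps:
F(R, t) = t*(2 + t)
-15*F(-1*1, 5) = -75*(2 + 5) = -75*7 = -15*35 = -525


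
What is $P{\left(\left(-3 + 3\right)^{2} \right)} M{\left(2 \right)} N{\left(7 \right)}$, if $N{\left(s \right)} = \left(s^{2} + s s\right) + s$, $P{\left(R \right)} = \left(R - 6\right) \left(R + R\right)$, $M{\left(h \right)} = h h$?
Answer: $0$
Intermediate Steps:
$M{\left(h \right)} = h^{2}$
$P{\left(R \right)} = 2 R \left(-6 + R\right)$ ($P{\left(R \right)} = \left(-6 + R\right) 2 R = 2 R \left(-6 + R\right)$)
$N{\left(s \right)} = s + 2 s^{2}$ ($N{\left(s \right)} = \left(s^{2} + s^{2}\right) + s = 2 s^{2} + s = s + 2 s^{2}$)
$P{\left(\left(-3 + 3\right)^{2} \right)} M{\left(2 \right)} N{\left(7 \right)} = 2 \left(-3 + 3\right)^{2} \left(-6 + \left(-3 + 3\right)^{2}\right) 2^{2} \cdot 7 \left(1 + 2 \cdot 7\right) = 2 \cdot 0^{2} \left(-6 + 0^{2}\right) 4 \cdot 7 \left(1 + 14\right) = 2 \cdot 0 \left(-6 + 0\right) 4 \cdot 7 \cdot 15 = 2 \cdot 0 \left(-6\right) 4 \cdot 105 = 0 \cdot 4 \cdot 105 = 0 \cdot 105 = 0$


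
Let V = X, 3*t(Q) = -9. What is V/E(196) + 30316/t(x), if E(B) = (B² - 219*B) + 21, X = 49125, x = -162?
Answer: -136175267/13461 ≈ -10116.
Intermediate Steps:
E(B) = 21 + B² - 219*B
t(Q) = -3 (t(Q) = (⅓)*(-9) = -3)
V = 49125
V/E(196) + 30316/t(x) = 49125/(21 + 196² - 219*196) + 30316/(-3) = 49125/(21 + 38416 - 42924) + 30316*(-⅓) = 49125/(-4487) - 30316/3 = 49125*(-1/4487) - 30316/3 = -49125/4487 - 30316/3 = -136175267/13461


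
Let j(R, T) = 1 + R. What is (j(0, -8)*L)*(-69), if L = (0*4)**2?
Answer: 0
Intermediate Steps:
L = 0 (L = 0**2 = 0)
(j(0, -8)*L)*(-69) = ((1 + 0)*0)*(-69) = (1*0)*(-69) = 0*(-69) = 0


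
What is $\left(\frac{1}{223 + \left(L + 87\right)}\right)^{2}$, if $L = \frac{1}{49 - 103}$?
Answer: $\frac{2916}{280194121} \approx 1.0407 \cdot 10^{-5}$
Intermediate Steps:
$L = - \frac{1}{54}$ ($L = \frac{1}{-54} = - \frac{1}{54} \approx -0.018519$)
$\left(\frac{1}{223 + \left(L + 87\right)}\right)^{2} = \left(\frac{1}{223 + \left(- \frac{1}{54} + 87\right)}\right)^{2} = \left(\frac{1}{223 + \frac{4697}{54}}\right)^{2} = \left(\frac{1}{\frac{16739}{54}}\right)^{2} = \left(\frac{54}{16739}\right)^{2} = \frac{2916}{280194121}$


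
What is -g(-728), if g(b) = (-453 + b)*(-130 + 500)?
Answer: 436970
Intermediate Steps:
g(b) = -167610 + 370*b (g(b) = (-453 + b)*370 = -167610 + 370*b)
-g(-728) = -(-167610 + 370*(-728)) = -(-167610 - 269360) = -1*(-436970) = 436970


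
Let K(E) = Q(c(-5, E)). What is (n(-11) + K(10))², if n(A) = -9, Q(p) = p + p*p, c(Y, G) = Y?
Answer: 121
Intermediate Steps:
Q(p) = p + p²
K(E) = 20 (K(E) = -5*(1 - 5) = -5*(-4) = 20)
(n(-11) + K(10))² = (-9 + 20)² = 11² = 121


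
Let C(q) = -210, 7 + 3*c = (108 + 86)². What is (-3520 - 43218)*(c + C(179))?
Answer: -576419754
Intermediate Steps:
c = 12543 (c = -7/3 + (108 + 86)²/3 = -7/3 + (⅓)*194² = -7/3 + (⅓)*37636 = -7/3 + 37636/3 = 12543)
(-3520 - 43218)*(c + C(179)) = (-3520 - 43218)*(12543 - 210) = -46738*12333 = -576419754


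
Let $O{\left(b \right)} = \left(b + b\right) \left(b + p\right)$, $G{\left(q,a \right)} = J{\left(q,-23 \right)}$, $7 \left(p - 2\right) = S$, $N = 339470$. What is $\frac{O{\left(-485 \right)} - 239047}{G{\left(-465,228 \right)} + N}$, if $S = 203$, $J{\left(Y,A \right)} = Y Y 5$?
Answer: $\frac{18303}{129145} \approx 0.14172$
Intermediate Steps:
$J{\left(Y,A \right)} = 5 Y^{2}$ ($J{\left(Y,A \right)} = Y^{2} \cdot 5 = 5 Y^{2}$)
$p = 31$ ($p = 2 + \frac{1}{7} \cdot 203 = 2 + 29 = 31$)
$G{\left(q,a \right)} = 5 q^{2}$
$O{\left(b \right)} = 2 b \left(31 + b\right)$ ($O{\left(b \right)} = \left(b + b\right) \left(b + 31\right) = 2 b \left(31 + b\right)$)
$\frac{O{\left(-485 \right)} - 239047}{G{\left(-465,228 \right)} + N} = \frac{2 \left(-485\right) \left(31 - 485\right) - 239047}{5 \left(-465\right)^{2} + 339470} = \frac{2 \left(-485\right) \left(-454\right) - 239047}{5 \cdot 216225 + 339470} = \frac{440380 - 239047}{1081125 + 339470} = \frac{201333}{1420595} = 201333 \cdot \frac{1}{1420595} = \frac{18303}{129145}$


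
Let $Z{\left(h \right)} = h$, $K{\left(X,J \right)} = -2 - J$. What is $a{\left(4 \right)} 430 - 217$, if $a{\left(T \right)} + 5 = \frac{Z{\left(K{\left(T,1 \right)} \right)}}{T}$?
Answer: $- \frac{5379}{2} \approx -2689.5$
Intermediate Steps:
$a{\left(T \right)} = -5 - \frac{3}{T}$ ($a{\left(T \right)} = -5 + \frac{-2 - 1}{T} = -5 - \frac{3}{T}$)
$a{\left(4 \right)} 430 - 217 = \left(-5 - \frac{3}{4}\right) 430 - 217 = \left(- \frac{23}{4}\right) 430 - 217 = - \frac{4945}{2} - 217 = - \frac{5379}{2}$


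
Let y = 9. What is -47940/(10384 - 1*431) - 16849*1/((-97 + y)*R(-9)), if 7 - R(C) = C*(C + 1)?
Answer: -441914897/56931160 ≈ -7.7623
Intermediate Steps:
R(C) = 7 - C*(1 + C) (R(C) = 7 - C*(C + 1) = 7 - C*(1 + C))
-47940/(10384 - 1*431) - 16849*1/((-97 + y)*R(-9)) = -47940/(10384 - 1*431) - 16849*1/((-97 + 9)*(7 - 1*(-9) - 1*(-9)**2)) = -47940/(10384 - 431) - 16849*(-1/(88*(7 + 9 - 1*81))) = -47940/9953 - 16849*(-1/(88*(7 + 9 - 81))) = -47940*1/9953 - 16849/((-88*(-65))) = -47940/9953 - 16849/5720 = -441914897/56931160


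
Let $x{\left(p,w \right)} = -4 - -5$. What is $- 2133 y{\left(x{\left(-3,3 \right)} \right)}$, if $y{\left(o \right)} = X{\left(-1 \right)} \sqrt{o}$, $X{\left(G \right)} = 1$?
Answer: $-2133$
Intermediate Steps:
$x{\left(p,w \right)} = 1$ ($x{\left(p,w \right)} = -4 + 5 = 1$)
$y{\left(o \right)} = \sqrt{o}$ ($y{\left(o \right)} = 1 \sqrt{o} = \sqrt{o}$)
$- 2133 y{\left(x{\left(-3,3 \right)} \right)} = - 2133 \sqrt{1} = \left(-2133\right) 1 = -2133$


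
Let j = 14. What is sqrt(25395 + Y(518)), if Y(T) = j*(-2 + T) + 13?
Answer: 2*sqrt(8158) ≈ 180.64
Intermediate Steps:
Y(T) = -15 + 14*T (Y(T) = 14*(-2 + T) + 13 = (-28 + 14*T) + 13 = -15 + 14*T)
sqrt(25395 + Y(518)) = sqrt(25395 + (-15 + 14*518)) = sqrt(25395 + (-15 + 7252)) = sqrt(25395 + 7237) = sqrt(32632) = 2*sqrt(8158)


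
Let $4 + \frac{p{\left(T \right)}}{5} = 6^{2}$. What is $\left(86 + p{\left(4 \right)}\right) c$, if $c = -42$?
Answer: $-10332$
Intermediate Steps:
$p{\left(T \right)} = 160$ ($p{\left(T \right)} = -20 + 5 \cdot 6^{2} = -20 + 5 \cdot 36 = -20 + 180 = 160$)
$\left(86 + p{\left(4 \right)}\right) c = \left(86 + 160\right) \left(-42\right) = 246 \left(-42\right) = -10332$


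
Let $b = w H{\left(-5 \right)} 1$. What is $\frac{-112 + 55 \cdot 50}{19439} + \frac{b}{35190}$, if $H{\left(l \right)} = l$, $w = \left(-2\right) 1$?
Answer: $\frac{9302561}{68405841} \approx 0.13599$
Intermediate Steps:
$w = -2$
$b = 10$ ($b = \left(-2\right) \left(-5\right) 1 = 10 \cdot 1 = 10$)
$\frac{-112 + 55 \cdot 50}{19439} + \frac{b}{35190} = \frac{-112 + 55 \cdot 50}{19439} + \frac{10}{35190} = \left(-112 + 2750\right) \frac{1}{19439} + 10 \cdot \frac{1}{35190} = 2638 \cdot \frac{1}{19439} + \frac{1}{3519} = \frac{2638}{19439} + \frac{1}{3519} = \frac{9302561}{68405841}$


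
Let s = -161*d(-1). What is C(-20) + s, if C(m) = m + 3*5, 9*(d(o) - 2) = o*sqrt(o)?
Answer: -327 + 161*I/9 ≈ -327.0 + 17.889*I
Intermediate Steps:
d(o) = 2 + o**(3/2)/9 (d(o) = 2 + (o*sqrt(o))/9 = 2 + o**(3/2)/9)
C(m) = 15 + m (C(m) = m + 15 = 15 + m)
s = -322 + 161*I/9 (s = -161*(2 + (-1)**(3/2)/9) = -161*(2 + (-I)/9) = -161*(2 - I/9) = -322 + 161*I/9 ≈ -322.0 + 17.889*I)
C(-20) + s = (15 - 20) + (-322 + 161*I/9) = -5 + (-322 + 161*I/9) = -327 + 161*I/9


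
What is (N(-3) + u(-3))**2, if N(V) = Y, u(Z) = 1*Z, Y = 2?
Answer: 1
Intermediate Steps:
u(Z) = Z
N(V) = 2
(N(-3) + u(-3))**2 = (2 - 3)**2 = (-1)**2 = 1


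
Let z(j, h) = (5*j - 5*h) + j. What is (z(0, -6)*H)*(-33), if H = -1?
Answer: 990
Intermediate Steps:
z(j, h) = -5*h + 6*j (z(j, h) = (-5*h + 5*j) + j = -5*h + 6*j)
(z(0, -6)*H)*(-33) = ((-5*(-6) + 6*0)*(-1))*(-33) = ((30 + 0)*(-1))*(-33) = (30*(-1))*(-33) = -30*(-33) = 990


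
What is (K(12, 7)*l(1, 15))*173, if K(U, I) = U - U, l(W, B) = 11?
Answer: 0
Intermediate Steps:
K(U, I) = 0
(K(12, 7)*l(1, 15))*173 = (0*11)*173 = 0*173 = 0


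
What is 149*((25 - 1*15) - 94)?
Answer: -12516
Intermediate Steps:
149*((25 - 1*15) - 94) = 149*((25 - 15) - 94) = 149*(10 - 94) = 149*(-84) = -12516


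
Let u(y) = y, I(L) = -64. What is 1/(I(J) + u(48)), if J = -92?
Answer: -1/16 ≈ -0.062500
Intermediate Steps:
1/(I(J) + u(48)) = 1/(-64 + 48) = 1/(-16) = -1/16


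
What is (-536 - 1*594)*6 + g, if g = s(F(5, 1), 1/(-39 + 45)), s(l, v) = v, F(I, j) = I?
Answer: -40679/6 ≈ -6779.8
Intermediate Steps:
g = ⅙ (g = 1/(-39 + 45) = 1/6 = ⅙ ≈ 0.16667)
(-536 - 1*594)*6 + g = (-536 - 1*594)*6 + ⅙ = (-536 - 594)*6 + ⅙ = -1130*6 + ⅙ = -6780 + ⅙ = -40679/6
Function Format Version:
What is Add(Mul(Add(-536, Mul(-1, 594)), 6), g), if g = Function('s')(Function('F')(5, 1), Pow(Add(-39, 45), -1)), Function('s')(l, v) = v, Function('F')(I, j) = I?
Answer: Rational(-40679, 6) ≈ -6779.8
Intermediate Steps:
g = Rational(1, 6) (g = Pow(Add(-39, 45), -1) = Pow(6, -1) = Rational(1, 6) ≈ 0.16667)
Add(Mul(Add(-536, Mul(-1, 594)), 6), g) = Add(Mul(Add(-536, Mul(-1, 594)), 6), Rational(1, 6)) = Add(Mul(Add(-536, -594), 6), Rational(1, 6)) = Add(Mul(-1130, 6), Rational(1, 6)) = Add(-6780, Rational(1, 6)) = Rational(-40679, 6)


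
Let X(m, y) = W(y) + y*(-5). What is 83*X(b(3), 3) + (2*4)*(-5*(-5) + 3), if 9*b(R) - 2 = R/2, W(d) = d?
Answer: -772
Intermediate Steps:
b(R) = 2/9 + R/18 (b(R) = 2/9 + (R/2)/9 = 2/9 + R/18)
X(m, y) = -4*y (X(m, y) = y + y*(-5) = y - 5*y = -4*y)
83*X(b(3), 3) + (2*4)*(-5*(-5) + 3) = 83*(-4*3) + (2*4)*(-5*(-5) + 3) = 83*(-12) + 8*(25 + 3) = -996 + 8*28 = -996 + 224 = -772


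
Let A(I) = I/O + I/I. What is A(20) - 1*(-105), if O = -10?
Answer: 104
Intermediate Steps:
A(I) = 1 - I/10 (A(I) = I/(-10) + I/I = I*(-⅒) + 1 = -I/10 + 1 = 1 - I/10)
A(20) - 1*(-105) = (1 - ⅒*20) - 1*(-105) = (1 - 2) + 105 = -1 + 105 = 104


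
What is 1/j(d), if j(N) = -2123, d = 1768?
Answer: -1/2123 ≈ -0.00047103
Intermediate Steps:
1/j(d) = 1/(-2123) = -1/2123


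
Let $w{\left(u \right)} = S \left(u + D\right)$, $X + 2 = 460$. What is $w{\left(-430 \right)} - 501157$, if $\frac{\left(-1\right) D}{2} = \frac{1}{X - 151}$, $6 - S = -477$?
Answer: $- \frac{217616995}{307} \approx -7.0885 \cdot 10^{5}$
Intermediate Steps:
$X = 458$ ($X = -2 + 460 = 458$)
$S = 483$ ($S = 6 - -477 = 6 + 477 = 483$)
$D = - \frac{2}{307}$ ($D = - \frac{2}{458 - 151} = - \frac{2}{307} \approx -0.0065147$)
$w{\left(u \right)} = - \frac{966}{307} + 483 u$ ($w{\left(u \right)} = 483 \left(u - \frac{2}{307}\right) = 483 \left(- \frac{2}{307} + u\right) = - \frac{966}{307} + 483 u$)
$w{\left(-430 \right)} - 501157 = \left(- \frac{966}{307} + 483 \left(-430\right)\right) - 501157 = \left(- \frac{966}{307} - 207690\right) - 501157 = - \frac{63761796}{307} - 501157 = - \frac{217616995}{307}$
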